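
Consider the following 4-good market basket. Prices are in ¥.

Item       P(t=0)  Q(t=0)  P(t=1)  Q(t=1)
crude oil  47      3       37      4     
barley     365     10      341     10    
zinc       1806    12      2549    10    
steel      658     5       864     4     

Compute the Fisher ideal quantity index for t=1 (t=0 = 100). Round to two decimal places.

Laspeyres component (base-period weights):
ΣP(t=0)Q(t=1) = 47×4 + 365×10 + 1806×10 + 658×4 = 188 + 3650 + 18060 + 2632 = 24530
ΣP(t=0)Q(t=0) = 47×3 + 365×10 + 1806×12 + 658×5 = 141 + 3650 + 21672 + 3290 = 28753
L = 24530 / 28753 × 100 = 85.3128
Paasche component (current-period weights):
ΣP(t=1)Q(t=1) = 37×4 + 341×10 + 2549×10 + 864×4 = 148 + 3410 + 25490 + 3456 = 32504
ΣP(t=1)Q(t=0) = 37×3 + 341×10 + 2549×12 + 864×5 = 111 + 3410 + 30588 + 4320 = 38429
P = 32504 / 38429 × 100 = 84.5820
Fisher = √(L × P) = √(85.3128 × 84.5820) = 84.9466

84.95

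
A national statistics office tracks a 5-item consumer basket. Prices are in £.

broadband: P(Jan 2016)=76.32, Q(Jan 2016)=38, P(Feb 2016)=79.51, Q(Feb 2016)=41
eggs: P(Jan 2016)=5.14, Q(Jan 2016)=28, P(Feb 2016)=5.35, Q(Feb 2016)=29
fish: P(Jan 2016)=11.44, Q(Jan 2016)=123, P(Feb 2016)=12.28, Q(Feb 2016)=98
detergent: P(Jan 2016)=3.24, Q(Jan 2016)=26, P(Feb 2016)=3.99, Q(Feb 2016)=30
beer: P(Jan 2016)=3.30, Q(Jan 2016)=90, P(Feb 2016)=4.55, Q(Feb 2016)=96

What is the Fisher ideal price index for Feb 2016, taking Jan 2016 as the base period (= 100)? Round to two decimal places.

Laspeyres component (base-period weights):
ΣP(Feb 2016)Q(Jan 2016) = 79.51×38 + 5.35×28 + 12.28×123 + 3.99×26 + 4.55×90 = 3021.38 + 149.8 + 1510.44 + 103.74 + 409.5 = 5194.86
ΣP(Jan 2016)Q(Jan 2016) = 76.32×38 + 5.14×28 + 11.44×123 + 3.24×26 + 3.30×90 = 2900.16 + 143.92 + 1407.12 + 84.24 + 297 = 4832.44
L = 5194.86 / 4832.44 × 100 = 107.4997
Paasche component (current-period weights):
ΣP(Feb 2016)Q(Feb 2016) = 79.51×41 + 5.35×29 + 12.28×98 + 3.99×30 + 4.55×96 = 3259.91 + 155.15 + 1203.44 + 119.7 + 436.8 = 5175
ΣP(Jan 2016)Q(Feb 2016) = 76.32×41 + 5.14×29 + 11.44×98 + 3.24×30 + 3.30×96 = 3129.12 + 149.06 + 1121.12 + 97.2 + 316.8 = 4813.3
P = 5175 / 4813.3 × 100 = 107.5146
Fisher = √(L × P) = √(107.4997 × 107.5146) = 107.5072

107.51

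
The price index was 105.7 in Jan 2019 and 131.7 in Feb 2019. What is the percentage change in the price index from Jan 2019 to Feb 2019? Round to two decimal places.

24.60%

Change = (131.7 − 105.7) / 105.7 × 100
       = 26.0 / 105.7 × 100 = 24.5979%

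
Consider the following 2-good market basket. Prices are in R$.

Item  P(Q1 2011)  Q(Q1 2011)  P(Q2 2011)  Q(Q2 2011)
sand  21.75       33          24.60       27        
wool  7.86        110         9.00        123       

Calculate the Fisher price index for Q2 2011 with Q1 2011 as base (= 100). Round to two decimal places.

113.92

Laspeyres component (base-period weights):
ΣP(Q2 2011)Q(Q1 2011) = 24.60×33 + 9.00×110 = 811.8 + 990 = 1801.8
ΣP(Q1 2011)Q(Q1 2011) = 21.75×33 + 7.86×110 = 717.75 + 864.6 = 1582.35
L = 1801.8 / 1582.35 × 100 = 113.8686
Paasche component (current-period weights):
ΣP(Q2 2011)Q(Q2 2011) = 24.60×27 + 9.00×123 = 664.2 + 1107 = 1771.2
ΣP(Q1 2011)Q(Q2 2011) = 21.75×27 + 7.86×123 = 587.25 + 966.78 = 1554.03
P = 1771.2 / 1554.03 × 100 = 113.9746
Fisher = √(L × P) = √(113.8686 × 113.9746) = 113.9216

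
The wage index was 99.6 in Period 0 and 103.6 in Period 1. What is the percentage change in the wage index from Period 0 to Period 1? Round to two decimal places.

Change = (103.6 − 99.6) / 99.6 × 100
       = 4.0 / 99.6 × 100 = 4.0161%

4.02%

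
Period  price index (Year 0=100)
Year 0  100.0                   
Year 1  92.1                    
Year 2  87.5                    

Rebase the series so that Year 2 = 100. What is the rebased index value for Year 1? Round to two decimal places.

Rebased(Year 1) = 92.1 / 87.5 × 100 = 105.2571

105.26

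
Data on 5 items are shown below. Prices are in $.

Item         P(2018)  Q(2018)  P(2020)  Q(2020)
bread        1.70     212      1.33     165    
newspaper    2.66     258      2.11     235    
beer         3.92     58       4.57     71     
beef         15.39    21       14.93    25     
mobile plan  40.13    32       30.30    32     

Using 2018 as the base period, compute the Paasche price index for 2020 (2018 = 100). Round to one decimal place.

Paasche price index uses current-period quantities as weights.
ΣP(2020)·Q(2020) = 1.33×165 + 2.11×235 + 4.57×71 + 14.93×25 + 30.30×32 = 219.45 + 495.85 + 324.47 + 373.25 + 969.6 = 2382.62
ΣP(2018)·Q(2020) = 1.70×165 + 2.66×235 + 3.92×71 + 15.39×25 + 40.13×32 = 280.5 + 625.1 + 278.32 + 384.75 + 1284.16 = 2852.83
Index = 2382.62 / 2852.83 × 100 = 83.5178

83.5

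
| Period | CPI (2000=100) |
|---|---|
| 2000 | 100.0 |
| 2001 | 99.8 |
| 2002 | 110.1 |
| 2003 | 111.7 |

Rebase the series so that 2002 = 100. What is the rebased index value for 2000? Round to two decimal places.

90.83

Rebased(2000) = 100.0 / 110.1 × 100 = 90.8265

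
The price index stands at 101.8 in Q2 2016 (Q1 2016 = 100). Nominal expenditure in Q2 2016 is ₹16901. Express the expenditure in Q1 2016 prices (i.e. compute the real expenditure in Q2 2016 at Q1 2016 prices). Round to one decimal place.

Real = Nominal ÷ (Index/100) = 16901 ÷ (101.8/100)
     = 16901 ÷ 1.018 = 16602.1611

16602.2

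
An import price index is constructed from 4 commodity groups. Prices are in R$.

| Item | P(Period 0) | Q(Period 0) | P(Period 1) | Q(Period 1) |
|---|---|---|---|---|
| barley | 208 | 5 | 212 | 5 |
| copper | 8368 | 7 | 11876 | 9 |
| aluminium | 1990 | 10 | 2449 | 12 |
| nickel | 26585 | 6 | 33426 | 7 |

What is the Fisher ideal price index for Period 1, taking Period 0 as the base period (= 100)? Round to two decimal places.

129.53

Laspeyres component (base-period weights):
ΣP(Period 1)Q(Period 0) = 212×5 + 11876×7 + 2449×10 + 33426×6 = 1060 + 83132 + 24490 + 200556 = 309238
ΣP(Period 0)Q(Period 0) = 208×5 + 8368×7 + 1990×10 + 26585×6 = 1040 + 58576 + 19900 + 159510 = 239026
L = 309238 / 239026 × 100 = 129.3742
Paasche component (current-period weights):
ΣP(Period 1)Q(Period 1) = 212×5 + 11876×9 + 2449×12 + 33426×7 = 1060 + 106884 + 29388 + 233982 = 371314
ΣP(Period 0)Q(Period 1) = 208×5 + 8368×9 + 1990×12 + 26585×7 = 1040 + 75312 + 23880 + 186095 = 286327
P = 371314 / 286327 × 100 = 129.6818
Fisher = √(L × P) = √(129.3742 × 129.6818) = 129.5279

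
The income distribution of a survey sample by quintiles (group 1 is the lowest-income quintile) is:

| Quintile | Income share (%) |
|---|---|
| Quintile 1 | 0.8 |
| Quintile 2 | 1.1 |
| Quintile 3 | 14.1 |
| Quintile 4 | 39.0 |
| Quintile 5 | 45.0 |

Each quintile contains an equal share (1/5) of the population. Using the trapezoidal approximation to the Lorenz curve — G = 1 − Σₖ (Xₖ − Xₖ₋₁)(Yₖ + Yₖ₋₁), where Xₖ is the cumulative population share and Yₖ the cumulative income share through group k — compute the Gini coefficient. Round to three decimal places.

0.505

Cumulative income shares Yₖ: 0.0080, 0.0190, 0.1600, 0.5500, 1.0000
Σ (Xₖ−Xₖ₋₁)(Yₖ+Yₖ₋₁) = (1/5)(0.0080+0.0000) + (1/5)(0.0190+0.0080) + (1/5)(0.1600+0.0190) + (1/5)(0.5500+0.1600) + (1/5)(1.0000+0.5500)
  = 0.0016 + 0.0054 + 0.0358 + 0.1420 + 0.3100 = 0.4948
G = 1 − 0.4948 = 0.5052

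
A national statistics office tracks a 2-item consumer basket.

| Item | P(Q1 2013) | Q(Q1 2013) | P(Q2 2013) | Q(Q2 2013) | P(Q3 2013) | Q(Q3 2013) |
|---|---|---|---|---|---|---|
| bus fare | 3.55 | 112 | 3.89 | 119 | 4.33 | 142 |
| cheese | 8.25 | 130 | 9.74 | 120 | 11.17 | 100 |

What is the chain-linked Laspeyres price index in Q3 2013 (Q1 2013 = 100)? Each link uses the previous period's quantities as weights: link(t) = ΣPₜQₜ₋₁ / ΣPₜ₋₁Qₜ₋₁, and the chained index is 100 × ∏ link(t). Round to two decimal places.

Link Q1 2013→Q2 2013:
ΣP(Q2 2013)Q(Q1 2013) = 3.89×112 + 9.74×130 = 435.68 + 1266.2 = 1701.88
ΣP(Q1 2013)Q(Q1 2013) = 3.55×112 + 8.25×130 = 397.6 + 1072.5 = 1470.1
link = 1701.88/1470.1 = 1.157663
Link Q2 2013→Q3 2013:
ΣP(Q3 2013)Q(Q2 2013) = 4.33×119 + 11.17×120 = 515.27 + 1340.4 = 1855.67
ΣP(Q2 2013)Q(Q2 2013) = 3.89×119 + 9.74×120 = 462.91 + 1168.8 = 1631.71
link = 1855.67/1631.71 = 1.137255
Chained index = 100 × 1.157663 × 1.137255 = 131.6557

131.66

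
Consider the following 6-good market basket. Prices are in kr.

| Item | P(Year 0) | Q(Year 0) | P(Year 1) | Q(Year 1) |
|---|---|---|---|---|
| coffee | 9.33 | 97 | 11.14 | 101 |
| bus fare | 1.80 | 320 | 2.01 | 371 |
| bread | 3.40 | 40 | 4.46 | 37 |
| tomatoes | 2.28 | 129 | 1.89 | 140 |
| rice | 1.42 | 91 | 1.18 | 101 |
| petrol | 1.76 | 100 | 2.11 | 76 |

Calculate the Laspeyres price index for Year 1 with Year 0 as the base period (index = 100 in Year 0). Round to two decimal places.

Laspeyres price index uses base-period quantities as weights.
ΣP(Year 1)·Q(Year 0) = 11.14×97 + 2.01×320 + 4.46×40 + 1.89×129 + 1.18×91 + 2.11×100 = 1080.58 + 643.2 + 178.4 + 243.81 + 107.38 + 211 = 2464.37
ΣP(Year 0)·Q(Year 0) = 9.33×97 + 1.80×320 + 3.40×40 + 2.28×129 + 1.42×91 + 1.76×100 = 905.01 + 576 + 136 + 294.12 + 129.22 + 176 = 2216.35
Index = 2464.37 / 2216.35 × 100 = 111.1905

111.19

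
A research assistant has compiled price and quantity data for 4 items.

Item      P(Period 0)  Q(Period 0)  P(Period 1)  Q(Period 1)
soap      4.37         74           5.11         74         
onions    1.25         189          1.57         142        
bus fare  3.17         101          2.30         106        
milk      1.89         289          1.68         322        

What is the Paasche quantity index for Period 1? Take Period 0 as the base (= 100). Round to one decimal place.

Paasche quantity index uses current-period prices as weights.
ΣP(Period 1)·Q(Period 1) = 5.11×74 + 1.57×142 + 2.30×106 + 1.68×322 = 378.14 + 222.94 + 243.8 + 540.96 = 1385.84
ΣP(Period 1)·Q(Period 0) = 5.11×74 + 1.57×189 + 2.30×101 + 1.68×289 = 378.14 + 296.73 + 232.3 + 485.52 = 1392.69
Index = 1385.84 / 1392.69 × 100 = 99.5081

99.5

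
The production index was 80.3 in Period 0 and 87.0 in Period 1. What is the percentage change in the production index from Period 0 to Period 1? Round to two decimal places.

Change = (87.0 − 80.3) / 80.3 × 100
       = 6.7 / 80.3 × 100 = 8.3437%

8.34%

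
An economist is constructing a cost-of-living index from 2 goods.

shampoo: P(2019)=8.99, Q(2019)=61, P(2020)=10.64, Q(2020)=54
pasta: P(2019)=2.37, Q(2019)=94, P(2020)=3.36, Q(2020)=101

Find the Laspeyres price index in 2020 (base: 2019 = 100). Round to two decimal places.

Laspeyres price index uses base-period quantities as weights.
ΣP(2020)·Q(2019) = 10.64×61 + 3.36×94 = 649.04 + 315.84 = 964.88
ΣP(2019)·Q(2019) = 8.99×61 + 2.37×94 = 548.39 + 222.78 = 771.17
Index = 964.88 / 771.17 × 100 = 125.1190

125.12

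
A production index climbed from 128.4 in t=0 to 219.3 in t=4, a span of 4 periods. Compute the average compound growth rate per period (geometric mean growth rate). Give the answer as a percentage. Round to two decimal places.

14.32%

Growth factor = (219.3/128.4)^(1/4) = (1.707944)^(1/4) = 1.143190
Growth rate = 1.143190 − 1 = 0.143190 = 14.3190%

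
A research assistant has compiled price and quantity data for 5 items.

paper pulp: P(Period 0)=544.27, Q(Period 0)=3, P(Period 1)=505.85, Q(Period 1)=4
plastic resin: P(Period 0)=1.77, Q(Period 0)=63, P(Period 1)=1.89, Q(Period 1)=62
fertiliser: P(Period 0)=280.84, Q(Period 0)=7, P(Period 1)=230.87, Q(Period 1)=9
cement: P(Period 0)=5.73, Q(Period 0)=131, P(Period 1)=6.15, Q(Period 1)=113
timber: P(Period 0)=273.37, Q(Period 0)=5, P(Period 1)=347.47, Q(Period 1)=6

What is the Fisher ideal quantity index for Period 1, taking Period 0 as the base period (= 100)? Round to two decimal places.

Laspeyres component (base-period weights):
ΣP(Period 0)Q(Period 1) = 544.27×4 + 1.77×62 + 280.84×9 + 5.73×113 + 273.37×6 = 2177.08 + 109.74 + 2527.56 + 647.49 + 1640.22 = 7102.09
ΣP(Period 0)Q(Period 0) = 544.27×3 + 1.77×63 + 280.84×7 + 5.73×131 + 273.37×5 = 1632.81 + 111.51 + 1965.88 + 750.63 + 1366.85 = 5827.68
L = 7102.09 / 5827.68 × 100 = 121.8682
Paasche component (current-period weights):
ΣP(Period 1)Q(Period 1) = 505.85×4 + 1.89×62 + 230.87×9 + 6.15×113 + 347.47×6 = 2023.4 + 117.18 + 2077.83 + 694.95 + 2084.82 = 6998.18
ΣP(Period 1)Q(Period 0) = 505.85×3 + 1.89×63 + 230.87×7 + 6.15×131 + 347.47×5 = 1517.55 + 119.07 + 1616.09 + 805.65 + 1737.35 = 5795.71
P = 6998.18 / 5795.71 × 100 = 120.7476
Fisher = √(L × P) = √(121.8682 × 120.7476) = 121.3066

121.31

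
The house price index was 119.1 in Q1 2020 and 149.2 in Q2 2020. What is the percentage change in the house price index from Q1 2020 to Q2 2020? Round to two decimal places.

Change = (149.2 − 119.1) / 119.1 × 100
       = 30.1 / 119.1 × 100 = 25.2729%

25.27%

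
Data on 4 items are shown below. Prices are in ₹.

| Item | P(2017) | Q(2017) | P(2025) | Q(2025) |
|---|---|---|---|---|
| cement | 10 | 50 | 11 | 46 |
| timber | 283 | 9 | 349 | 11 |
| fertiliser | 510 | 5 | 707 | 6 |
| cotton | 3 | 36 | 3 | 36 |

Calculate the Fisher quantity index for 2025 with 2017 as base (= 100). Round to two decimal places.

118.36

Laspeyres component (base-period weights):
ΣP(2017)Q(2025) = 10×46 + 283×11 + 510×6 + 3×36 = 460 + 3113 + 3060 + 108 = 6741
ΣP(2017)Q(2017) = 10×50 + 283×9 + 510×5 + 3×36 = 500 + 2547 + 2550 + 108 = 5705
L = 6741 / 5705 × 100 = 118.1595
Paasche component (current-period weights):
ΣP(2025)Q(2025) = 11×46 + 349×11 + 707×6 + 3×36 = 506 + 3839 + 4242 + 108 = 8695
ΣP(2025)Q(2017) = 11×50 + 349×9 + 707×5 + 3×36 = 550 + 3141 + 3535 + 108 = 7334
P = 8695 / 7334 × 100 = 118.5574
Fisher = √(L × P) = √(118.1595 × 118.5574) = 118.3583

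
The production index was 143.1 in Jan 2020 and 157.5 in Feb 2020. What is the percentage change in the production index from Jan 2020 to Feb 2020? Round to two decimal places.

10.06%

Change = (157.5 − 143.1) / 143.1 × 100
       = 14.4 / 143.1 × 100 = 10.0629%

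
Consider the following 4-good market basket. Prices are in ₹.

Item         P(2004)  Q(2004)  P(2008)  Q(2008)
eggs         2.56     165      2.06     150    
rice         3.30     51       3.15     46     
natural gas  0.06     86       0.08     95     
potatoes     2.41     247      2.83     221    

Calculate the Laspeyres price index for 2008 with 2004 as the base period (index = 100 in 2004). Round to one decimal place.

101.3

Laspeyres price index uses base-period quantities as weights.
ΣP(2008)·Q(2004) = 2.06×165 + 3.15×51 + 0.08×86 + 2.83×247 = 339.9 + 160.65 + 6.88 + 699.01 = 1206.44
ΣP(2004)·Q(2004) = 2.56×165 + 3.30×51 + 0.06×86 + 2.41×247 = 422.4 + 168.3 + 5.16 + 595.27 = 1191.13
Index = 1206.44 / 1191.13 × 100 = 101.2853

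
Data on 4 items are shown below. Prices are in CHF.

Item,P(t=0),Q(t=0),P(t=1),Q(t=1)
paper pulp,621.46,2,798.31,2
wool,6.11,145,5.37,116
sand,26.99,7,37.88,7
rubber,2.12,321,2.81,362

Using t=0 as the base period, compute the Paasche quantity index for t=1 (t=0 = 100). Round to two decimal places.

Paasche quantity index uses current-period prices as weights.
ΣP(t=1)·Q(t=1) = 798.31×2 + 5.37×116 + 37.88×7 + 2.81×362 = 1596.62 + 622.92 + 265.16 + 1017.22 = 3501.92
ΣP(t=1)·Q(t=0) = 798.31×2 + 5.37×145 + 37.88×7 + 2.81×321 = 1596.62 + 778.65 + 265.16 + 902.01 = 3542.44
Index = 3501.92 / 3542.44 × 100 = 98.8562

98.86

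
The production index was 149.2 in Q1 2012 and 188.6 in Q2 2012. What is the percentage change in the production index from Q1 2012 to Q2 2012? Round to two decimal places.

Change = (188.6 − 149.2) / 149.2 × 100
       = 39.4 / 149.2 × 100 = 26.4075%

26.41%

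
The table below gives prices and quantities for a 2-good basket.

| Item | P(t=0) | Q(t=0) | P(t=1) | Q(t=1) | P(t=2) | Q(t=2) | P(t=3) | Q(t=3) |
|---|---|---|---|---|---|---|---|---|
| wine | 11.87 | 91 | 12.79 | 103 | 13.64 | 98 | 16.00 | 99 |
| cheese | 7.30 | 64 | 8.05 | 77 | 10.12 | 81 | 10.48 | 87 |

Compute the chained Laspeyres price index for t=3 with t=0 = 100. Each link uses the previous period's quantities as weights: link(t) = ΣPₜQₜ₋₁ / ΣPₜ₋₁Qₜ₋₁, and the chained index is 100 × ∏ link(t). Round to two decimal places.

137.12

Link t=0→t=1:
ΣP(t=1)Q(t=0) = 12.79×91 + 8.05×64 = 1163.89 + 515.2 = 1679.09
ΣP(t=0)Q(t=0) = 11.87×91 + 7.30×64 = 1080.17 + 467.2 = 1547.37
link = 1679.09/1547.37 = 1.085125
Link t=1→t=2:
ΣP(t=2)Q(t=1) = 13.64×103 + 10.12×77 = 1404.92 + 779.24 = 2184.16
ΣP(t=1)Q(t=1) = 12.79×103 + 8.05×77 = 1317.37 + 619.85 = 1937.22
link = 2184.16/1937.22 = 1.127471
Link t=2→t=3:
ΣP(t=3)Q(t=2) = 16.00×98 + 10.48×81 = 1568 + 848.88 = 2416.88
ΣP(t=2)Q(t=2) = 13.64×98 + 10.12×81 = 1336.72 + 819.72 = 2156.44
link = 2416.88/2156.44 = 1.120773
Chained index = 100 × 1.085125 × 1.127471 × 1.120773 = 137.1207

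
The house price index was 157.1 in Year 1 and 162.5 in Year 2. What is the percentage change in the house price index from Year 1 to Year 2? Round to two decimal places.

Change = (162.5 − 157.1) / 157.1 × 100
       = 5.4 / 157.1 × 100 = 3.4373%

3.44%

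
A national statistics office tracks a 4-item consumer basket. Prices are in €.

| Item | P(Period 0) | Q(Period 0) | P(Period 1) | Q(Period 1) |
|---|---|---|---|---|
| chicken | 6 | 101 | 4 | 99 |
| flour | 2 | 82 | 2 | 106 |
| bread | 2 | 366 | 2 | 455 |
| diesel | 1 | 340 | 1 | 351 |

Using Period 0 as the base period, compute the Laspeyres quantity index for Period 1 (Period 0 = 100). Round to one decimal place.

Laspeyres quantity index uses base-period prices as weights.
ΣP(Period 0)·Q(Period 1) = 6×99 + 2×106 + 2×455 + 1×351 = 594 + 212 + 910 + 351 = 2067
ΣP(Period 0)·Q(Period 0) = 6×101 + 2×82 + 2×366 + 1×340 = 606 + 164 + 732 + 340 = 1842
Index = 2067 / 1842 × 100 = 112.2150

112.2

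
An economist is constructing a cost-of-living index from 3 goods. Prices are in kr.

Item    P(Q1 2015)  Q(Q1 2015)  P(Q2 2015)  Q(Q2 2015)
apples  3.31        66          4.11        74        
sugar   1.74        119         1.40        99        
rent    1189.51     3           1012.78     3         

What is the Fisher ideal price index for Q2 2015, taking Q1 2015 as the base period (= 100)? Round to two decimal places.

Laspeyres component (base-period weights):
ΣP(Q2 2015)Q(Q1 2015) = 4.11×66 + 1.40×119 + 1012.78×3 = 271.26 + 166.6 + 3038.34 = 3476.2
ΣP(Q1 2015)Q(Q1 2015) = 3.31×66 + 1.74×119 + 1189.51×3 = 218.46 + 207.06 + 3568.53 = 3994.05
L = 3476.2 / 3994.05 × 100 = 87.0345
Paasche component (current-period weights):
ΣP(Q2 2015)Q(Q2 2015) = 4.11×74 + 1.40×99 + 1012.78×3 = 304.14 + 138.6 + 3038.34 = 3481.08
ΣP(Q1 2015)Q(Q2 2015) = 3.31×74 + 1.74×99 + 1189.51×3 = 244.94 + 172.26 + 3568.53 = 3985.73
P = 3481.08 / 3985.73 × 100 = 87.3386
Fisher = √(L × P) = √(87.0345 × 87.3386) = 87.1864

87.19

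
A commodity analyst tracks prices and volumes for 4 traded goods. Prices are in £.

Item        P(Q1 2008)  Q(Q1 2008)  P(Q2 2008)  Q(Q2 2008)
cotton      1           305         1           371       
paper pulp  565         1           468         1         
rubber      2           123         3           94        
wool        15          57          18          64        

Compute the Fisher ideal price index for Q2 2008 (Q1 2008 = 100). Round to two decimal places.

Laspeyres component (base-period weights):
ΣP(Q2 2008)Q(Q1 2008) = 1×305 + 468×1 + 3×123 + 18×57 = 305 + 468 + 369 + 1026 = 2168
ΣP(Q1 2008)Q(Q1 2008) = 1×305 + 565×1 + 2×123 + 15×57 = 305 + 565 + 246 + 855 = 1971
L = 2168 / 1971 × 100 = 109.9949
Paasche component (current-period weights):
ΣP(Q2 2008)Q(Q2 2008) = 1×371 + 468×1 + 3×94 + 18×64 = 371 + 468 + 282 + 1152 = 2273
ΣP(Q1 2008)Q(Q2 2008) = 1×371 + 565×1 + 2×94 + 15×64 = 371 + 565 + 188 + 960 = 2084
P = 2273 / 2084 × 100 = 109.0691
Fisher = √(L × P) = √(109.9949 × 109.0691) = 109.5310

109.53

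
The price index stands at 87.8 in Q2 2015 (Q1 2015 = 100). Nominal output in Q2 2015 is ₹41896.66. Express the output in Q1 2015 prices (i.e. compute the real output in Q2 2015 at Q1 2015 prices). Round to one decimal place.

Real = Nominal ÷ (Index/100) = 41896.66 ÷ (87.8/100)
     = 41896.66 ÷ 0.878 = 47718.2916

47718.3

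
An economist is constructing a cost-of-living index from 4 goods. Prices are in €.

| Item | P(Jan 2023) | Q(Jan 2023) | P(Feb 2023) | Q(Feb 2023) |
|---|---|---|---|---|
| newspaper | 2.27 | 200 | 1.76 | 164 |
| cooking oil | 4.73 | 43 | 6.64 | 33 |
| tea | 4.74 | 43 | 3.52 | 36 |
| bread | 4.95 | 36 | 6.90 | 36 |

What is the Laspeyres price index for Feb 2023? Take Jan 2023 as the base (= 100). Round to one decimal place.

Laspeyres price index uses base-period quantities as weights.
ΣP(Feb 2023)·Q(Jan 2023) = 1.76×200 + 6.64×43 + 3.52×43 + 6.90×36 = 352 + 285.52 + 151.36 + 248.4 = 1037.28
ΣP(Jan 2023)·Q(Jan 2023) = 2.27×200 + 4.73×43 + 4.74×43 + 4.95×36 = 454 + 203.39 + 203.82 + 178.2 = 1039.41
Index = 1037.28 / 1039.41 × 100 = 99.7951

99.8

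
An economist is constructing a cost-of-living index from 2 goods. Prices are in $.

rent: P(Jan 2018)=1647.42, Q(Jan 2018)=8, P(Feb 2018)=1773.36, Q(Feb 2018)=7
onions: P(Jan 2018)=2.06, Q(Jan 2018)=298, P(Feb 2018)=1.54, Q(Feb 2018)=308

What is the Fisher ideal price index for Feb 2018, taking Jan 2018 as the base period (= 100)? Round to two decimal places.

Laspeyres component (base-period weights):
ΣP(Feb 2018)Q(Jan 2018) = 1773.36×8 + 1.54×298 = 14186.88 + 458.92 = 14645.8
ΣP(Jan 2018)Q(Jan 2018) = 1647.42×8 + 2.06×298 = 13179.36 + 613.88 = 13793.24
L = 14645.8 / 13793.24 × 100 = 106.1810
Paasche component (current-period weights):
ΣP(Feb 2018)Q(Feb 2018) = 1773.36×7 + 1.54×308 = 12413.52 + 474.32 = 12887.84
ΣP(Jan 2018)Q(Feb 2018) = 1647.42×7 + 2.06×308 = 11531.94 + 634.48 = 12166.42
P = 12887.84 / 12166.42 × 100 = 105.9296
Fisher = √(L × P) = √(106.1810 × 105.9296) = 106.0552

106.06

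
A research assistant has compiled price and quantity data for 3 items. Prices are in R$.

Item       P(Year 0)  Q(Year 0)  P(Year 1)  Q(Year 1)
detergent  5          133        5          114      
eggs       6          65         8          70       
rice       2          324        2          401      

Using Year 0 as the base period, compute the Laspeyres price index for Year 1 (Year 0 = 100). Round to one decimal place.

Laspeyres price index uses base-period quantities as weights.
ΣP(Year 1)·Q(Year 0) = 5×133 + 8×65 + 2×324 = 665 + 520 + 648 = 1833
ΣP(Year 0)·Q(Year 0) = 5×133 + 6×65 + 2×324 = 665 + 390 + 648 = 1703
Index = 1833 / 1703 × 100 = 107.6336

107.6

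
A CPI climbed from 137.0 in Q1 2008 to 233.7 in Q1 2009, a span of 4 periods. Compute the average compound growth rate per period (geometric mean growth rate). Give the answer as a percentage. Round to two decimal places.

14.28%

Growth factor = (233.7/137.0)^(1/4) = (1.705839)^(1/4) = 1.142838
Growth rate = 1.142838 − 1 = 0.142838 = 14.2838%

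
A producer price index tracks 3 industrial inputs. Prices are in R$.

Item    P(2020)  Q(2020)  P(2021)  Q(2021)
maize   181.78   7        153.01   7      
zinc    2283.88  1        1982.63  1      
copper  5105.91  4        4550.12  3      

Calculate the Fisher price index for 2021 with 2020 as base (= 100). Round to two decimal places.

Laspeyres component (base-period weights):
ΣP(2021)Q(2020) = 153.01×7 + 1982.63×1 + 4550.12×4 = 1071.07 + 1982.63 + 18200.48 = 21254.18
ΣP(2020)Q(2020) = 181.78×7 + 2283.88×1 + 5105.91×4 = 1272.46 + 2283.88 + 20423.64 = 23979.98
L = 21254.18 / 23979.98 × 100 = 88.6330
Paasche component (current-period weights):
ΣP(2021)Q(2021) = 153.01×7 + 1982.63×1 + 4550.12×3 = 1071.07 + 1982.63 + 13650.36 = 16704.06
ΣP(2020)Q(2021) = 181.78×7 + 2283.88×1 + 5105.91×3 = 1272.46 + 2283.88 + 15317.73 = 18874.07
P = 16704.06 / 18874.07 × 100 = 88.5027
Fisher = √(L × P) = √(88.6330 × 88.5027) = 88.5678

88.57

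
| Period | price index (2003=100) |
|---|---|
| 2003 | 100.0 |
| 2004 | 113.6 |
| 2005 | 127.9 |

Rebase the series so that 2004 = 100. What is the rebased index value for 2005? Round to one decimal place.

112.6

Rebased(2005) = 127.9 / 113.6 × 100 = 112.5880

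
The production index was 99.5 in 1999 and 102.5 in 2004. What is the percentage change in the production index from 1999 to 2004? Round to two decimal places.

Change = (102.5 − 99.5) / 99.5 × 100
       = 3.0 / 99.5 × 100 = 3.0151%

3.02%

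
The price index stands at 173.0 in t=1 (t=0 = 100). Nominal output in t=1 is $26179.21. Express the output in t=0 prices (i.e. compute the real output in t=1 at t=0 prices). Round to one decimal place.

Real = Nominal ÷ (Index/100) = 26179.21 ÷ (173.0/100)
     = 26179.21 ÷ 1.730 = 15132.4913

15132.5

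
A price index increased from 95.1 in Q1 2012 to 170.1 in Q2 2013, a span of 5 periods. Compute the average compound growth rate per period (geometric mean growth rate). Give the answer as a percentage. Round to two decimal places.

12.33%

Growth factor = (170.1/95.1)^(1/5) = (1.788644)^(1/5) = 1.123323
Growth rate = 1.123323 − 1 = 0.123323 = 12.3323%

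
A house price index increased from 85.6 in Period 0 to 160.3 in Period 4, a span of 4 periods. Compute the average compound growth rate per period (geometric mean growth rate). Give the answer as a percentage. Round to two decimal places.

16.98%

Growth factor = (160.3/85.6)^(1/4) = (1.872664)^(1/4) = 1.169809
Growth rate = 1.169809 − 1 = 0.169809 = 16.9809%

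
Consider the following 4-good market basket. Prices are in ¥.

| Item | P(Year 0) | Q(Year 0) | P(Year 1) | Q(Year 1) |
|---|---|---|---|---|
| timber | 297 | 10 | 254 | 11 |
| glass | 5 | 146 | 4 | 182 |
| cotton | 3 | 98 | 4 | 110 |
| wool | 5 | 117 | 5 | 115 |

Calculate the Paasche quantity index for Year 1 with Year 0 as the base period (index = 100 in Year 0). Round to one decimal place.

Paasche quantity index uses current-period prices as weights.
ΣP(Year 1)·Q(Year 1) = 254×11 + 4×182 + 4×110 + 5×115 = 2794 + 728 + 440 + 575 = 4537
ΣP(Year 1)·Q(Year 0) = 254×10 + 4×146 + 4×98 + 5×117 = 2540 + 584 + 392 + 585 = 4101
Index = 4537 / 4101 × 100 = 110.6316

110.6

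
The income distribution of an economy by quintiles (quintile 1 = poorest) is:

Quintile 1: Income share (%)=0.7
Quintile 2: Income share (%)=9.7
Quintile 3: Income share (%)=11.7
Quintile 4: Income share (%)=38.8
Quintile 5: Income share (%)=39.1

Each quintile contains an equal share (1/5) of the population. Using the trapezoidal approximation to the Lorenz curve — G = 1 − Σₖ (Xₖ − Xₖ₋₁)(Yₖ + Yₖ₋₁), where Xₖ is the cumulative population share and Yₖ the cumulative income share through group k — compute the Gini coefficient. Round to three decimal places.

0.424

Cumulative income shares Yₖ: 0.0070, 0.1040, 0.2210, 0.6090, 1.0000
Σ (Xₖ−Xₖ₋₁)(Yₖ+Yₖ₋₁) = (1/5)(0.0070+0.0000) + (1/5)(0.1040+0.0070) + (1/5)(0.2210+0.1040) + (1/5)(0.6090+0.2210) + (1/5)(1.0000+0.6090)
  = 0.0014 + 0.0222 + 0.0650 + 0.1660 + 0.3218 = 0.5764
G = 1 − 0.5764 = 0.4236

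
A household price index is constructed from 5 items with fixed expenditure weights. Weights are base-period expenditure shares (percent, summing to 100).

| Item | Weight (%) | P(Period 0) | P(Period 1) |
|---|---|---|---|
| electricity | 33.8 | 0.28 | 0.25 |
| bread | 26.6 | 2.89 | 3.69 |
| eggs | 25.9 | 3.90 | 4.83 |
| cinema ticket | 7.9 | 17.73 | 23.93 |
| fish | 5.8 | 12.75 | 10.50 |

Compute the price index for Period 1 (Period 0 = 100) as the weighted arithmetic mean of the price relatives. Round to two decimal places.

electricity: 33.8 × (0.25/0.28) = 33.8 × 0.892857 = 30.1786
bread: 26.6 × (3.69/2.89) = 26.6 × 1.276817 = 33.9633
eggs: 25.9 × (4.83/3.90) = 25.9 × 1.238462 = 32.0762
cinema ticket: 7.9 × (23.93/17.73) = 7.9 × 1.349690 = 10.6625
fish: 5.8 × (10.50/12.75) = 5.8 × 0.823529 = 4.7765
Index = Σ wᵢ·(p₁ᵢ/p₀ᵢ) = 30.1786 + 33.9633 + 32.0762 + 10.6625 + 4.7765 = 111.6571

111.66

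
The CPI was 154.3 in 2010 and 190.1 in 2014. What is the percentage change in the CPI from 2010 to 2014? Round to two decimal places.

23.20%

Change = (190.1 − 154.3) / 154.3 × 100
       = 35.8 / 154.3 × 100 = 23.2016%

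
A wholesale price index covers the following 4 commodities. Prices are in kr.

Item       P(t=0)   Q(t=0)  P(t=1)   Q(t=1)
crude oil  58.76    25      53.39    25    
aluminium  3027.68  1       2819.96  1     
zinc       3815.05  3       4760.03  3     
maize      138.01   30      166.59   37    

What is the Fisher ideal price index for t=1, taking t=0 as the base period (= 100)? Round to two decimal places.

116.78

Laspeyres component (base-period weights):
ΣP(t=1)Q(t=0) = 53.39×25 + 2819.96×1 + 4760.03×3 + 166.59×30 = 1334.75 + 2819.96 + 14280.09 + 4997.7 = 23432.5
ΣP(t=0)Q(t=0) = 58.76×25 + 3027.68×1 + 3815.05×3 + 138.01×30 = 1469 + 3027.68 + 11445.15 + 4140.3 = 20082.13
L = 23432.5 / 20082.13 × 100 = 116.6833
Paasche component (current-period weights):
ΣP(t=1)Q(t=1) = 53.39×25 + 2819.96×1 + 4760.03×3 + 166.59×37 = 1334.75 + 2819.96 + 14280.09 + 6163.83 = 24598.63
ΣP(t=0)Q(t=1) = 58.76×25 + 3027.68×1 + 3815.05×3 + 138.01×37 = 1469 + 3027.68 + 11445.15 + 5106.37 = 21048.2
P = 24598.63 / 21048.2 × 100 = 116.8681
Fisher = √(L × P) = √(116.6833 × 116.8681) = 116.7757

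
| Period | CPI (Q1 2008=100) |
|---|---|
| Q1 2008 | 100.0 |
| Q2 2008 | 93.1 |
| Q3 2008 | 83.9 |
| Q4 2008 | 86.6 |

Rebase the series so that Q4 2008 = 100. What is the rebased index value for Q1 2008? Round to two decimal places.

115.47

Rebased(Q1 2008) = 100.0 / 86.6 × 100 = 115.4734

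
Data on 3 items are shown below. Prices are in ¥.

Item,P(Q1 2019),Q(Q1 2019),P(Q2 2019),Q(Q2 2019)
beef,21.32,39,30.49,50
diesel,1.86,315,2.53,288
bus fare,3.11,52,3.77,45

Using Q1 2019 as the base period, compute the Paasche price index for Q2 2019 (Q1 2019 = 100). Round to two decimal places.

139.11

Paasche price index uses current-period quantities as weights.
ΣP(Q2 2019)·Q(Q2 2019) = 30.49×50 + 2.53×288 + 3.77×45 = 1524.5 + 728.64 + 169.65 = 2422.79
ΣP(Q1 2019)·Q(Q2 2019) = 21.32×50 + 1.86×288 + 3.11×45 = 1066 + 535.68 + 139.95 = 1741.63
Index = 2422.79 / 1741.63 × 100 = 139.1105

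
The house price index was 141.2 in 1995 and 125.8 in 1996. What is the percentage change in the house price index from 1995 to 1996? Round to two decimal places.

-10.91%

Change = (125.8 − 141.2) / 141.2 × 100
       = -15.4 / 141.2 × 100 = -10.9065%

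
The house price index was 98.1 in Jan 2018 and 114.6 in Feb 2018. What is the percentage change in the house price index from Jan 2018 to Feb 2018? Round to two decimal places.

16.82%

Change = (114.6 − 98.1) / 98.1 × 100
       = 16.5 / 98.1 × 100 = 16.8196%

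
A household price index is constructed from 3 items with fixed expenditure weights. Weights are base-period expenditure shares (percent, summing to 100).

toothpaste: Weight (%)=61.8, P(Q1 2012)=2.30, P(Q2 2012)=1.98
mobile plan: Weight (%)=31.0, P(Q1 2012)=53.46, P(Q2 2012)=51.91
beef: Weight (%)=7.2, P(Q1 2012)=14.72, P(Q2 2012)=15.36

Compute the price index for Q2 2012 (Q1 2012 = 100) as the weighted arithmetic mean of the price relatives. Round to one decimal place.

90.8

toothpaste: 61.8 × (1.98/2.30) = 61.8 × 0.860870 = 53.2017
mobile plan: 31.0 × (51.91/53.46) = 31.0 × 0.971006 = 30.1012
beef: 7.2 × (15.36/14.72) = 7.2 × 1.043478 = 7.5130
Index = Σ wᵢ·(p₁ᵢ/p₀ᵢ) = 53.2017 + 30.1012 + 7.5130 = 90.8160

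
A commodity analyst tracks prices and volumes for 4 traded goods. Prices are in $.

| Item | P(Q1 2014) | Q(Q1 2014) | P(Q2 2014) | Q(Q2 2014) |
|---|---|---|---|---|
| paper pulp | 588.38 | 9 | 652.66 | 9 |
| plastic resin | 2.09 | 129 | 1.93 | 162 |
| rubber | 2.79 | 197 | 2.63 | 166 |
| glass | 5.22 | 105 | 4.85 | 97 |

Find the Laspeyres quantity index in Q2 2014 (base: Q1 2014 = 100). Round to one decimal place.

Laspeyres quantity index uses base-period prices as weights.
ΣP(Q1 2014)·Q(Q2 2014) = 588.38×9 + 2.09×162 + 2.79×166 + 5.22×97 = 5295.42 + 338.58 + 463.14 + 506.34 = 6603.48
ΣP(Q1 2014)·Q(Q1 2014) = 588.38×9 + 2.09×129 + 2.79×197 + 5.22×105 = 5295.42 + 269.61 + 549.63 + 548.1 = 6662.76
Index = 6603.48 / 6662.76 × 100 = 99.1103

99.1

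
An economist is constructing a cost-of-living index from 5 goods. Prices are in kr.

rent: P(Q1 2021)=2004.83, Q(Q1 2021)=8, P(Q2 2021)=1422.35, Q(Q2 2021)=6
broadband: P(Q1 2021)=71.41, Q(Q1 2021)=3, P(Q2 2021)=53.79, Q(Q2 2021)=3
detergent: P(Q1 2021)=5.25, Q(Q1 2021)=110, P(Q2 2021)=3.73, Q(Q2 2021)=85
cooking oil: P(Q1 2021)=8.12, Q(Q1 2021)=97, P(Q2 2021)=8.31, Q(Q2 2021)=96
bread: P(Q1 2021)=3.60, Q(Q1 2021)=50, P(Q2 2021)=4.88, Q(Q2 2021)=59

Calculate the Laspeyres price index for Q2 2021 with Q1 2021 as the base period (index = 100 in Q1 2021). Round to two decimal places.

Laspeyres price index uses base-period quantities as weights.
ΣP(Q2 2021)·Q(Q1 2021) = 1422.35×8 + 53.79×3 + 3.73×110 + 8.31×97 + 4.88×50 = 11378.8 + 161.37 + 410.3 + 806.07 + 244 = 13000.54
ΣP(Q1 2021)·Q(Q1 2021) = 2004.83×8 + 71.41×3 + 5.25×110 + 8.12×97 + 3.60×50 = 16038.64 + 214.23 + 577.5 + 787.64 + 180 = 17798.01
Index = 13000.54 / 17798.01 × 100 = 73.0449

73.04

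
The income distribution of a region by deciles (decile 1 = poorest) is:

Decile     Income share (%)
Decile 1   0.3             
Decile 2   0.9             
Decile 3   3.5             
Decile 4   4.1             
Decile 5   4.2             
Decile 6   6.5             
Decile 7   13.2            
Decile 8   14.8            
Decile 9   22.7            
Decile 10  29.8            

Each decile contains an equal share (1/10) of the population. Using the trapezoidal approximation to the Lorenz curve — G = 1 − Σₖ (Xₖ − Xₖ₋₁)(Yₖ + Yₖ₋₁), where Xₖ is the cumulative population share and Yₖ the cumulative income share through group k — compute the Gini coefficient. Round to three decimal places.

Cumulative income shares Yₖ: 0.0030, 0.0120, 0.0470, 0.0880, 0.1300, 0.1950, 0.3270, 0.4750, 0.7020, 1.0000
Σ (Xₖ−Xₖ₋₁)(Yₖ+Yₖ₋₁) = (1/10)(0.0030+0.0000) + (1/10)(0.0120+0.0030) + (1/10)(0.0470+0.0120) + (1/10)(0.0880+0.0470) + (1/10)(0.1300+0.0880) + (1/10)(0.1950+0.1300) + (1/10)(0.3270+0.1950) + (1/10)(0.4750+0.3270) + (1/10)(0.7020+0.4750) + (1/10)(1.0000+0.7020)
  = 0.0003 + 0.0015 + 0.0059 + 0.0135 + 0.0218 + 0.0325 + 0.0522 + 0.0802 + 0.1177 + 0.1702 = 0.4958
G = 1 − 0.4958 = 0.5042

0.504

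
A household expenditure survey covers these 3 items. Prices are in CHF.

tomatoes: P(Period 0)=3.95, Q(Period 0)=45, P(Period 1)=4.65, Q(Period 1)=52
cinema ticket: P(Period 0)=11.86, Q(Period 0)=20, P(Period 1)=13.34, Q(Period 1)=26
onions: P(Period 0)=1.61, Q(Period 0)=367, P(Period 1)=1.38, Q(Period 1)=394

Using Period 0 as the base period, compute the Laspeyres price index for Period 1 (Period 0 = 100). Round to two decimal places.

Laspeyres price index uses base-period quantities as weights.
ΣP(Period 1)·Q(Period 0) = 4.65×45 + 13.34×20 + 1.38×367 = 209.25 + 266.8 + 506.46 = 982.51
ΣP(Period 0)·Q(Period 0) = 3.95×45 + 11.86×20 + 1.61×367 = 177.75 + 237.2 + 590.87 = 1005.82
Index = 982.51 / 1005.82 × 100 = 97.6825

97.68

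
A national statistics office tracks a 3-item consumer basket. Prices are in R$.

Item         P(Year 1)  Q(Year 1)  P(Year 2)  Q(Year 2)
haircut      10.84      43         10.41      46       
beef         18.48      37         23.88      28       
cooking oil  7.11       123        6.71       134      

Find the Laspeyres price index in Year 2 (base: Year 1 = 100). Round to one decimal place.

106.5

Laspeyres price index uses base-period quantities as weights.
ΣP(Year 2)·Q(Year 1) = 10.41×43 + 23.88×37 + 6.71×123 = 447.63 + 883.56 + 825.33 = 2156.52
ΣP(Year 1)·Q(Year 1) = 10.84×43 + 18.48×37 + 7.11×123 = 466.12 + 683.76 + 874.53 = 2024.41
Index = 2156.52 / 2024.41 × 100 = 106.5259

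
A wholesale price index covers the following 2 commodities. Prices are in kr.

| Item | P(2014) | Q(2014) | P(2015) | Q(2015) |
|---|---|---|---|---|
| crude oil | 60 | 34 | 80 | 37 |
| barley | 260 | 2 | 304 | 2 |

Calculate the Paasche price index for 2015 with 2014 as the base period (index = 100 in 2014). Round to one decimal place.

130.2

Paasche price index uses current-period quantities as weights.
ΣP(2015)·Q(2015) = 80×37 + 304×2 = 2960 + 608 = 3568
ΣP(2014)·Q(2015) = 60×37 + 260×2 = 2220 + 520 = 2740
Index = 3568 / 2740 × 100 = 130.2190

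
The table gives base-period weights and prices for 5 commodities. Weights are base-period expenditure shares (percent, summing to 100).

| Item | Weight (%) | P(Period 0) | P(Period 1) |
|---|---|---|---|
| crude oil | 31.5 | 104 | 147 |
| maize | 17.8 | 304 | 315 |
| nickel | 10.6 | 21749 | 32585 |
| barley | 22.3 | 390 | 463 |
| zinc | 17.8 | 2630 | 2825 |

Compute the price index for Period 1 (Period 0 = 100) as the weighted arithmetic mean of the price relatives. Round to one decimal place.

crude oil: 31.5 × (147/104) = 31.5 × 1.413462 = 44.5240
maize: 17.8 × (315/304) = 17.8 × 1.036184 = 18.4441
nickel: 10.6 × (32585/21749) = 10.6 × 1.498230 = 15.8812
barley: 22.3 × (463/390) = 22.3 × 1.187179 = 26.4741
zinc: 17.8 × (2825/2630) = 17.8 × 1.074144 = 19.1198
Index = Σ wᵢ·(p₁ᵢ/p₀ᵢ) = 44.5240 + 18.4441 + 15.8812 + 26.4741 + 19.1198 = 124.4432

124.4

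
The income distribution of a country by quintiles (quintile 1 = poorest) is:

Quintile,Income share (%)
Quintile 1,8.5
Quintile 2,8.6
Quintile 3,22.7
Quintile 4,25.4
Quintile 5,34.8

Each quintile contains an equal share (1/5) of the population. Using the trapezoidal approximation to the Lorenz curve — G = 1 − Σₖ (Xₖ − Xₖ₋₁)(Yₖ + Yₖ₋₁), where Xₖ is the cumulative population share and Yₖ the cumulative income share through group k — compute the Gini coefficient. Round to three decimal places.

Cumulative income shares Yₖ: 0.0850, 0.1710, 0.3980, 0.6520, 1.0000
Σ (Xₖ−Xₖ₋₁)(Yₖ+Yₖ₋₁) = (1/5)(0.0850+0.0000) + (1/5)(0.1710+0.0850) + (1/5)(0.3980+0.1710) + (1/5)(0.6520+0.3980) + (1/5)(1.0000+0.6520)
  = 0.0170 + 0.0512 + 0.1138 + 0.2100 + 0.3304 = 0.7224
G = 1 − 0.7224 = 0.2776

0.278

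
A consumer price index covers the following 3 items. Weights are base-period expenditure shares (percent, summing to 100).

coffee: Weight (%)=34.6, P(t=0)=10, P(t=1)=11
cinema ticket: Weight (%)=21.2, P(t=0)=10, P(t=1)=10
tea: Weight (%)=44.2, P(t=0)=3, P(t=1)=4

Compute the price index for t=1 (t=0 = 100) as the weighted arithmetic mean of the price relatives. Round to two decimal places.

118.19

coffee: 34.6 × (11/10) = 34.6 × 1.100000 = 38.0600
cinema ticket: 21.2 × (10/10) = 21.2 × 1.000000 = 21.2000
tea: 44.2 × (4/3) = 44.2 × 1.333333 = 58.9333
Index = Σ wᵢ·(p₁ᵢ/p₀ᵢ) = 38.0600 + 21.2000 + 58.9333 = 118.1933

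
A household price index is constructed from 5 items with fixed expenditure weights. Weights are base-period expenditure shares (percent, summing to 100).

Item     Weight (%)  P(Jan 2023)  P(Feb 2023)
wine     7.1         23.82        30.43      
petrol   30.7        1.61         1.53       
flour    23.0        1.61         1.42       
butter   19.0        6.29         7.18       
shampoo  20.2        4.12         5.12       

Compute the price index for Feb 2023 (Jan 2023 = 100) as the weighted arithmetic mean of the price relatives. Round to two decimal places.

wine: 7.1 × (30.43/23.82) = 7.1 × 1.277498 = 9.0702
petrol: 30.7 × (1.53/1.61) = 30.7 × 0.950311 = 29.1745
flour: 23.0 × (1.42/1.61) = 23.0 × 0.881988 = 20.2857
butter: 19.0 × (7.18/6.29) = 19.0 × 1.141494 = 21.6884
shampoo: 20.2 × (5.12/4.12) = 20.2 × 1.242718 = 25.1029
Index = Σ wᵢ·(p₁ᵢ/p₀ᵢ) = 9.0702 + 29.1745 + 20.2857 + 21.6884 + 25.1029 = 105.3218

105.32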